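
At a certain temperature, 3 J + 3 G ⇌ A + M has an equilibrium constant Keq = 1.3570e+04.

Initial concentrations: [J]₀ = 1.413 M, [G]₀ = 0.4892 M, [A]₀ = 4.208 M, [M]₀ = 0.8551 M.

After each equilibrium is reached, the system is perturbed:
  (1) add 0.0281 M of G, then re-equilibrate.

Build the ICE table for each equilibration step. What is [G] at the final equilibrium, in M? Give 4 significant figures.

[G]_eq = 0.07093 M

Q₀ = 10.89 vs Keq = 1.3570e+04 ⇒ Q<K, forward
Step 1:
                   J          G          A          M
  init         1.413     0.4892      4.208     0.8551
  Δ          -0.4204    -0.4204     0.1401     0.1401
  eq          0.9926    0.06883      4.348     0.9952
  solve Keq expr → x = 0.1401; check Q = 1.3570e+04
Then add 0.0281 M of G.
Step 2:
                   J          G          A          M
  init        0.9926    0.09693      4.348     0.9952
  Δ           -0.026     -0.026   0.008666   0.008666
  eq          0.9666    0.07093      4.357      1.004
  solve Keq expr → x = 0.008666; check Q = 1.3570e+04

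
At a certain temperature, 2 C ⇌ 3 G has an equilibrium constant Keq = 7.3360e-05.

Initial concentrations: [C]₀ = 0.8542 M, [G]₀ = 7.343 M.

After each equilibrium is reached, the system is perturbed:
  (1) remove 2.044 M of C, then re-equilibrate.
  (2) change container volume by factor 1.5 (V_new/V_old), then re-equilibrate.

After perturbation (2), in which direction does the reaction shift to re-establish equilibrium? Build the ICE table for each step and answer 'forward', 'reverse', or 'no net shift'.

Q₀ = 542.6 vs Keq = 7.3360e-05 ⇒ Q>K, reverse
Step 1:
                   C          G
  init        0.8542      7.343
  Δ            4.807      -7.21
  eq           5.661      0.133
  solve Keq expr → x = -2.403; check Q = 7.3360e-05
Then remove 2.044 M of C.
Step 2:
                   C          G
  init         3.617      0.133
  Δ          0.02261   -0.03392
  eq            3.64    0.09905
  solve Keq expr → x = -0.01131; check Q = 7.3360e-05
Then change container volume by factor 1.5 (V_new/V_old).
Step 3:
                   C          G
  init         2.426    0.06603
  Δ        -0.006284   0.009425
  eq            2.42    0.07546
  solve Keq expr → x = 0.003142; check Q = 7.3360e-05

Direction: forward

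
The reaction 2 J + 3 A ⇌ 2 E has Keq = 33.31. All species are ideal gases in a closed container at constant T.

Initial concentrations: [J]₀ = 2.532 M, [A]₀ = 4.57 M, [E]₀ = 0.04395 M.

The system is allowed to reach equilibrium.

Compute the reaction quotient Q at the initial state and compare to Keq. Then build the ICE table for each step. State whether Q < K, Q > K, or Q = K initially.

Q₀ = 3.1568e-06; Q < K (proceeds forward)

Q₀ = 3.1568e-06 vs Keq = 33.31 ⇒ Q<K, forward
Step 1:
                   J          A          E
  I            2.532       4.57    0.04395
  C           -2.237     -3.355      2.237
  E           0.2952      1.215      2.281
  solve Keq expr → x = 1.118; check Q = 33.31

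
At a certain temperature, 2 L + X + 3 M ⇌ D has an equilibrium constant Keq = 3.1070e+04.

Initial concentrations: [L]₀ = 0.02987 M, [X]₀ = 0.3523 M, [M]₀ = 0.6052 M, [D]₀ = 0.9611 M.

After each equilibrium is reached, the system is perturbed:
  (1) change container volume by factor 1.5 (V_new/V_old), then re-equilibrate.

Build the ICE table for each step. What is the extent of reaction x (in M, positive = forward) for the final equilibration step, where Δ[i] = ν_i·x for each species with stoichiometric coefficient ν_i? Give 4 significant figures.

Q₀ = 1.3794e+04 vs Keq = 3.1070e+04 ⇒ Q<K, forward
Step 1:
                    L           X           M           D
  I           0.02987      0.3523      0.6052      0.9611
  C         -0.009092   -0.004546    -0.01364    0.004546
  E           0.02078      0.3478      0.5916      0.9656
  solve Keq expr → x = 0.004546; check Q = 3.1070e+04
Then change container volume by factor 1.5 (V_new/V_old).
Step 2:
                    L           X           M           D
  I           0.01385      0.2318      0.3944      0.6438
  C           0.01948    0.009742     0.02923   -0.009742
  E           0.03334      0.2416      0.4236       0.634
  solve Keq expr → x = -0.009742; check Q = 3.1070e+04

x = -0.009742 M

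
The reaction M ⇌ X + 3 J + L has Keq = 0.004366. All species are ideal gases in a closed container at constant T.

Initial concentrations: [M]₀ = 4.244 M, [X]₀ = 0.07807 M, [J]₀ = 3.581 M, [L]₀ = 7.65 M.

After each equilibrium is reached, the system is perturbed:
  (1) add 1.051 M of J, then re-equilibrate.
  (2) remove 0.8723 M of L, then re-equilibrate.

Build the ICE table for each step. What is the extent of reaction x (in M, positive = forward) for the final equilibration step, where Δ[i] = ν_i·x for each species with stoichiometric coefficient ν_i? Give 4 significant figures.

x = 3.8143e-06 M

Q₀ = 6.462 vs Keq = 0.004366 ⇒ Q>K, reverse
Step 1:
                  M         X         J         L
  init        4.244   0.07807     3.581      7.65
  Δ           0.078    -0.078    -0.234    -0.078
  eq          4.322 6.6465e-05     3.347     7.572
  solve Keq expr → x = -0.078; check Q = 0.004366
Then add 1.051 M of J.
Step 2:
                  M         X         J         L
  init        4.322 6.6465e-05     4.398     7.572
  Δ       3.7168e-05 -3.7168e-05 -1.1150e-04 -3.7168e-05
  eq          4.322 2.9298e-05     4.398     7.572
  solve Keq expr → x = -3.7168e-05; check Q = 0.004366
Then remove 0.8723 M of L.
Step 3:
                  M         X         J         L
  init        4.322 2.9298e-05     4.398       6.7
  Δ       -3.8143e-06 3.8143e-06 1.1443e-05 3.8143e-06
  eq          4.322 3.3112e-05     4.398       6.7
  solve Keq expr → x = 3.8143e-06; check Q = 0.004366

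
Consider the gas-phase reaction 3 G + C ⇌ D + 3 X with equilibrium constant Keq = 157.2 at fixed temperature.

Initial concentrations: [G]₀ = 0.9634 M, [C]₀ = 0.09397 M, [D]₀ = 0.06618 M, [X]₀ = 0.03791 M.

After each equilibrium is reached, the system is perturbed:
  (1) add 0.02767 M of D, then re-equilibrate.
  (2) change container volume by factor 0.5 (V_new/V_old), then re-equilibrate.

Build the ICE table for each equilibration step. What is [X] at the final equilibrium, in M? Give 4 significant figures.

Q₀ = 4.2912e-05 vs Keq = 157.2 ⇒ Q<K, forward
Step 1:
                    G           C           D           X
  init         0.9634     0.09397     0.06618     0.03791
  Δ           -0.2816    -0.09387     0.09387      0.2816
  eq           0.6818  1.0477e-04        0.16      0.3195
  solve Keq expr → x = 0.09387; check Q = 157.2
Then add 0.02767 M of D.
Step 2:
                    G           C           D           X
  init         0.6818  1.0477e-04      0.1877      0.3195
  Δ        5.4032e-05  1.8011e-05 -1.8011e-05 -5.4032e-05
  eq           0.6819  1.2278e-04      0.1877      0.3195
  solve Keq expr → x = -1.8011e-05; check Q = 157.2
Then change container volume by factor 0.5 (V_new/V_old).
Step 3:
                    G           C           D           X
  init          1.364  2.4557e-04      0.3754      0.6389
  Δ                 0           0           0           0
  eq            1.364  2.4557e-04      0.3754      0.6389
  solve Keq expr → x = 0; check Q = 157.2

[X]_eq = 0.6389 M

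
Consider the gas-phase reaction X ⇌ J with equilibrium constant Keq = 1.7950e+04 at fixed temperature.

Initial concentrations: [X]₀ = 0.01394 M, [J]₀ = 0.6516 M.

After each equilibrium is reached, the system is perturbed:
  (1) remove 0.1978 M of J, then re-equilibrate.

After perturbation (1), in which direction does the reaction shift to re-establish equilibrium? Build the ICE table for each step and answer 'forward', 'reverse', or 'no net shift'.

Direction: forward

Q₀ = 46.74 vs Keq = 1.7950e+04 ⇒ Q<K, forward
Step 1:
                   X          J
  I          0.01394     0.6516
  C          -0.0139     0.0139
  E       3.7075e-05     0.6655
  solve Keq expr → x = 0.0139; check Q = 1.7950e+04
Then remove 0.1978 M of J.
Step 2:
                   X          J
  I       3.7075e-05     0.4677
  C       -1.1019e-05 1.1019e-05
  E       2.6056e-05     0.4677
  solve Keq expr → x = 1.1019e-05; check Q = 1.7950e+04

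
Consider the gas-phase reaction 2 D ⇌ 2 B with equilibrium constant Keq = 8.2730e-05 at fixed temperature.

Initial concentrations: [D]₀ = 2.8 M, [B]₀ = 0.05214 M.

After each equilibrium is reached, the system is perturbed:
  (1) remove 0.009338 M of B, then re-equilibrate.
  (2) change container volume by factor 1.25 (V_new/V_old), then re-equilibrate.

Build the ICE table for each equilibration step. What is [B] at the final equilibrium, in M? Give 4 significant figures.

[B]_eq = 0.0205 M

Q₀ = 3.4676e-04 vs Keq = 8.2730e-05 ⇒ Q>K, reverse
Step 1:
                  D         B
  I             2.8   0.05214
  C         0.02643  -0.02643
  E           2.826   0.02571
  solve Keq expr → x = -0.01322; check Q = 8.2730e-05
Then remove 0.009338 M of B.
Step 2:
                  D         B
  I           2.826   0.01637
  C       -0.009254  0.009254
  E           2.817   0.02562
  solve Keq expr → x = 0.004627; check Q = 8.2730e-05
Then change container volume by factor 1.25 (V_new/V_old).
Step 3:
                  D         B
  I           2.254    0.0205
  C               0         0
  E           2.254    0.0205
  solve Keq expr → x = 0; check Q = 8.2730e-05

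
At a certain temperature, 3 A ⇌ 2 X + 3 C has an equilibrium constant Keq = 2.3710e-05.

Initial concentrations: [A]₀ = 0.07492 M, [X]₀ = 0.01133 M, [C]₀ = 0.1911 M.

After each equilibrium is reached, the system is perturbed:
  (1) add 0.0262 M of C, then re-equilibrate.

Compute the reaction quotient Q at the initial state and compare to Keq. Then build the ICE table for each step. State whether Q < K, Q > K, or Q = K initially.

Q₀ = 0.00213 vs Keq = 2.3710e-05 ⇒ Q>K, reverse
Step 1:
                    A           X           C
  I           0.07492     0.01133      0.1911
  C           0.01437   -0.009581    -0.01437
  E           0.08929    0.001749      0.1767
  solve Keq expr → x = -0.004791; check Q = 2.3710e-05
Then add 0.0262 M of C.
Step 2:
                    A           X           C
  I           0.08929    0.001749      0.2029
  C        4.6705e-04 -3.1137e-04 -4.6705e-04
  E           0.08976    0.001437      0.2025
  solve Keq expr → x = -1.5568e-04; check Q = 2.3710e-05

Q₀ = 0.00213; Q > K (proceeds reverse)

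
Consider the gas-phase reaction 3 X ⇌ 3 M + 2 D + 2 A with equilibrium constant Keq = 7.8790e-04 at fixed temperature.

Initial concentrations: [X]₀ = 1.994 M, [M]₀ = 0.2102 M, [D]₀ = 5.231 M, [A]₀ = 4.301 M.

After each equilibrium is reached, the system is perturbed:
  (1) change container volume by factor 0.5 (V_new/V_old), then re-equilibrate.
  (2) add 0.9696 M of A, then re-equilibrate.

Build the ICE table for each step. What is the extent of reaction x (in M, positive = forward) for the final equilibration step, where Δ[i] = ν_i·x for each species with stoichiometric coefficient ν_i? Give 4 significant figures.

x = -4.9120e-04 M

Q₀ = 0.593 vs Keq = 7.8790e-04 ⇒ Q>K, reverse
Step 1:
                   X          M          D          A
  I            1.994     0.2102      5.231      4.301
  C           0.1841    -0.1841    -0.1227    -0.1227
  E            2.178    0.02614      5.108      4.178
  solve Keq expr → x = -0.06135; check Q = 7.8790e-04
Then change container volume by factor 0.5 (V_new/V_old).
Step 2:
                   X          M          D          A
  I            4.356    0.05229      10.22      8.357
  C          0.03133   -0.03133   -0.02088   -0.02088
  E            4.387    0.02096       10.2      8.336
  solve Keq expr → x = -0.01044; check Q = 7.8790e-04
Then add 0.9696 M of A.
Step 3:
                   X          M          D          A
  I            4.387    0.02096       10.2      9.305
  C         0.001474  -0.001474 -9.8240e-04 -9.8240e-04
  E            4.389    0.01949      10.19      9.304
  solve Keq expr → x = -4.9120e-04; check Q = 7.8790e-04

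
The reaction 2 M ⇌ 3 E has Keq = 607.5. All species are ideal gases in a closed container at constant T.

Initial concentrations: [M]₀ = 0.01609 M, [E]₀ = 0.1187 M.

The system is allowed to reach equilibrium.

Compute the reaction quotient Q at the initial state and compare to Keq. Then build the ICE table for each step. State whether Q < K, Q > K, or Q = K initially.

Q₀ = 6.46; Q < K (proceeds forward)

Q₀ = 6.46 vs Keq = 607.5 ⇒ Q<K, forward
Step 1:
                    M           E
  I           0.01609      0.1187
  C          -0.01397     0.02096
  E          0.002118      0.1397
  solve Keq expr → x = 0.006986; check Q = 607.5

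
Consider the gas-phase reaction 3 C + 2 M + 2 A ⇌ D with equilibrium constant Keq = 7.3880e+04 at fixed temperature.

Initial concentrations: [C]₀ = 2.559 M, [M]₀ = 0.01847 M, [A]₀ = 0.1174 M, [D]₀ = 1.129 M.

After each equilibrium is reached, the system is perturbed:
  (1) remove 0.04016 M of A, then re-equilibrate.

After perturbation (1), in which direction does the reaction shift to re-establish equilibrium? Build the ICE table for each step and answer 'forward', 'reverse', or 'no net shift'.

Q₀ = 1.4329e+04 vs Keq = 7.3880e+04 ⇒ Q<K, forward
Step 1:
                    C           M           A           D
  Initial       2.559     0.01847      0.1174       1.129
  Change     -0.01429   -0.009524   -0.009524    0.004762
  Equil         2.545    0.008946      0.1079       1.134
  solve Keq expr → x = 0.004762; check Q = 7.3880e+04
Then remove 0.04016 M of A.
Step 2:
                    C           M           A           D
  Initial       2.545    0.008946     0.06772       1.134
  Change     0.006564    0.004376    0.004376   -0.002188
  Equil         2.551     0.01332     0.07209       1.132
  solve Keq expr → x = -0.002188; check Q = 7.3880e+04

Direction: reverse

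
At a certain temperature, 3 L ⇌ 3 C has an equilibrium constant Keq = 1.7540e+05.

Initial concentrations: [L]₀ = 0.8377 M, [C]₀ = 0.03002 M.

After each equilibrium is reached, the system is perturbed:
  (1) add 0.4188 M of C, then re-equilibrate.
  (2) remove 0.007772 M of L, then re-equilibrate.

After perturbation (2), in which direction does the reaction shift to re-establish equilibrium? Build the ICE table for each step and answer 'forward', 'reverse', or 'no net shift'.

Q₀ = 4.6022e-05 vs Keq = 1.7540e+05 ⇒ Q<K, forward
Step 1:
                    L           C
  Initial      0.8377     0.03002
  Change      -0.8225      0.8225
  Equil       0.01523      0.8525
  solve Keq expr → x = 0.2742; check Q = 1.7540e+05
Then add 0.4188 M of C.
Step 2:
                    L           C
  Initial     0.01523       1.271
  Change      0.00735    -0.00735
  Equil       0.02258       1.264
  solve Keq expr → x = -0.00245; check Q = 1.7540e+05
Then remove 0.007772 M of L.
Step 3:
                    L           C
  Initial     0.01481       1.264
  Change     0.007636   -0.007636
  Equil       0.02244       1.256
  solve Keq expr → x = -0.002545; check Q = 1.7540e+05

Direction: reverse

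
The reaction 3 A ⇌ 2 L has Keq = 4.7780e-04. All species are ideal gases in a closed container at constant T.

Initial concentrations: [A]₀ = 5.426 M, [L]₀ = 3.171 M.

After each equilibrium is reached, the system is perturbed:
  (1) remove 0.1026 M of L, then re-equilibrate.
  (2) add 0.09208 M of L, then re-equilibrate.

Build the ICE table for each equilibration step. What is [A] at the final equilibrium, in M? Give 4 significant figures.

[A]_eq = 9.245 M

Q₀ = 0.06294 vs Keq = 4.7780e-04 ⇒ Q>K, reverse
Step 1:
                   A          L
  Initial      5.426      3.171
  Change       3.833     -2.555
  Equil        9.259     0.6158
  solve Keq expr → x = -1.278; check Q = 4.7780e-04
Then remove 0.1026 M of L.
Step 2:
                   A          L
  Initial      9.259     0.5132
  Change     -0.1339    0.08929
  Equil        9.125     0.6025
  solve Keq expr → x = 0.04464; check Q = 4.7780e-04
Then add 0.09208 M of L.
Step 3:
                   A          L
  Initial      9.125     0.6946
  Change      0.1202   -0.08014
  Equil        9.245     0.6145
  solve Keq expr → x = -0.04007; check Q = 4.7780e-04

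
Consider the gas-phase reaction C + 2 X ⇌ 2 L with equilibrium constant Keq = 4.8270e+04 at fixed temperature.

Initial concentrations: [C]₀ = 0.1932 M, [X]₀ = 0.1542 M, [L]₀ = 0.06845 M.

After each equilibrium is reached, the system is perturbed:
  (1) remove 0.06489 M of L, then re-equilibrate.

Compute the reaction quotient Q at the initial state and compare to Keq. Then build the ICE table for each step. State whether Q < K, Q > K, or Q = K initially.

Q₀ = 1.02 vs Keq = 4.8270e+04 ⇒ Q<K, forward
Step 1:
                    C           X           L
  init         0.1932      0.1542     0.06845
  Δ          -0.07564     -0.1513      0.1513
  eq           0.1176    0.002917      0.2197
  solve Keq expr → x = 0.07564; check Q = 4.8270e+04
Then remove 0.06489 M of L.
Step 2:
                    C           X           L
  init         0.1176    0.002917      0.1548
  Δ       -4.2322e-04 -8.4645e-04  8.4645e-04
  eq           0.1171    0.002071      0.1557
  solve Keq expr → x = 4.2322e-04; check Q = 4.8270e+04

Q₀ = 1.02; Q < K (proceeds forward)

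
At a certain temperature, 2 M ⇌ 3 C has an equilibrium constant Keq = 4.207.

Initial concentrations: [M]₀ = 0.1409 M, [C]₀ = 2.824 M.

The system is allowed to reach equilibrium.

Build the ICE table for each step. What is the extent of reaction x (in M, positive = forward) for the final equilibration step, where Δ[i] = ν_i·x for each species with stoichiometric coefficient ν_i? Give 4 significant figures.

x = -0.4143 M

Q₀ = 1134 vs Keq = 4.207 ⇒ Q>K, reverse
Step 1:
                  M         C
  Initial    0.1409     2.824
  Change     0.8285    -1.243
  Equil      0.9694     1.581
  solve Keq expr → x = -0.4143; check Q = 4.207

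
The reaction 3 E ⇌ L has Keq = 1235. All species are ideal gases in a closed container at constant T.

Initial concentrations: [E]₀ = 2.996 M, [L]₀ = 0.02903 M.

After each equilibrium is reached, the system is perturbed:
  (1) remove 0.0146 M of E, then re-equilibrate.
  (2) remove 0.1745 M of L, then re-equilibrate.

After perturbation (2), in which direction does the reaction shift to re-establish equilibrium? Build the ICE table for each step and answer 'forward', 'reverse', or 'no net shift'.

Direction: forward

Q₀ = 0.001079 vs Keq = 1235 ⇒ Q<K, forward
Step 1:
                  E         L
  I           2.996   0.02903
  C          -2.903    0.9676
  E          0.0931    0.9967
  solve Keq expr → x = 0.9676; check Q = 1235
Then remove 0.0146 M of E.
Step 2:
                  E         L
  I          0.0785    0.9967
  C         0.01445 -0.004817
  E         0.09295    0.9918
  solve Keq expr → x = -0.004817; check Q = 1235
Then remove 0.1745 M of L.
Step 3:
                  E         L
  I         0.09295    0.8173
  C       -0.005738  0.001913
  E         0.08721    0.8193
  solve Keq expr → x = 0.001913; check Q = 1235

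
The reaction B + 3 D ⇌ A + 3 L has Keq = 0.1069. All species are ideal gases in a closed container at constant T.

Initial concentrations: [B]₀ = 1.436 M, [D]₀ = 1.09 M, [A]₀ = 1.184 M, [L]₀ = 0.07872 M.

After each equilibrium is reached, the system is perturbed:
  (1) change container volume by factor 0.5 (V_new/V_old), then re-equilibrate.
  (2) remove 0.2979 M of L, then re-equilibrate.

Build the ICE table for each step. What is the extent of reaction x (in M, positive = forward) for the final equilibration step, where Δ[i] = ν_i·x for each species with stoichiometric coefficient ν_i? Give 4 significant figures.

x = 0.06461 M

Q₀ = 3.1058e-04 vs Keq = 0.1069 ⇒ Q<K, forward
Step 1:
                    B           D           A           L
  init          1.436        1.09       1.184     0.07872
  Δ           -0.1003     -0.3008      0.1003      0.3008
  eq            1.336      0.7892       1.284      0.3795
  solve Keq expr → x = 0.1003; check Q = 0.1069
Then change container volume by factor 0.5 (V_new/V_old).
Step 2:
                    B           D           A           L
  init          2.671       1.578       2.569       0.759
  Δ                 0           0           0           0
  eq            2.671       1.578       2.569       0.759
  solve Keq expr → x = 0; check Q = 0.1069
Then remove 0.2979 M of L.
Step 3:
                    B           D           A           L
  init          2.671       1.578       2.569      0.4611
  Δ          -0.06461     -0.1938     0.06461      0.1938
  eq            2.607       1.385       2.633      0.6549
  solve Keq expr → x = 0.06461; check Q = 0.1069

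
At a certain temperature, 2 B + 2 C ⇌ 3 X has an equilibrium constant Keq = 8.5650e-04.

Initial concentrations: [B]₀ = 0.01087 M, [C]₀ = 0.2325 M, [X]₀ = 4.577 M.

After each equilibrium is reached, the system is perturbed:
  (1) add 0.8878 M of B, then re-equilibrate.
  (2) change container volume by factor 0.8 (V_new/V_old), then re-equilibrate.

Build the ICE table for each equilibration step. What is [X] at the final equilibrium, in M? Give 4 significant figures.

[X]_eq = 0.6204 M

Q₀ = 1.5012e+07 vs Keq = 8.5650e-04 ⇒ Q>K, reverse
Step 1:
                  B         C         X
  Initial   0.01087    0.2325     4.577
  Change      2.789     2.789    -4.183
  Equil       2.799     3.021    0.3942
  solve Keq expr → x = -1.394; check Q = 8.5650e-04
Then add 0.8878 M of B.
Step 2:
                  B         C         X
  Initial     3.687     3.021    0.3942
  Change   -0.04703  -0.04703   0.07054
  Equil        3.64     2.974    0.4647
  solve Keq expr → x = 0.02351; check Q = 8.5650e-04
Then change container volume by factor 0.8 (V_new/V_old).
Step 3:
                  B         C         X
  Initial      4.55     3.718    0.5809
  Change   -0.02633  -0.02633   0.03949
  Equil       4.524     3.691    0.6204
  solve Keq expr → x = 0.01316; check Q = 8.5650e-04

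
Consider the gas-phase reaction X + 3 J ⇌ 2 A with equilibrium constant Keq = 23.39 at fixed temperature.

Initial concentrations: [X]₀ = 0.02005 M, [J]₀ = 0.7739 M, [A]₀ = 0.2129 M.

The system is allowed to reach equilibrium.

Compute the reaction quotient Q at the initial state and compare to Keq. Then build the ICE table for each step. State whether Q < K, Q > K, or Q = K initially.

Q₀ = 4.877 vs Keq = 23.39 ⇒ Q<K, forward
Step 1:
                  X         J         A
  init      0.02005    0.7739    0.2129
  Δ        -0.01376  -0.04129   0.02753
  eq       0.006285    0.7326    0.2404
  solve Keq expr → x = 0.01376; check Q = 23.39

Q₀ = 4.877; Q < K (proceeds forward)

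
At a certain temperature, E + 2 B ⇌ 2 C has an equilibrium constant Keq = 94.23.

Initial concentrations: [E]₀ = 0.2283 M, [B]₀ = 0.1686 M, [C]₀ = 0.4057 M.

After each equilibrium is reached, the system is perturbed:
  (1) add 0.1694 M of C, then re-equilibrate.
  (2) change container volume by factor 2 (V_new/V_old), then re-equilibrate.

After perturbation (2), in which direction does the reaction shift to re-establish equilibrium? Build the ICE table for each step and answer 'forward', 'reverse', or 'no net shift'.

Direction: reverse

Q₀ = 25.36 vs Keq = 94.23 ⇒ Q<K, forward
Step 1:
                  E         B         C
  I          0.2283    0.1686    0.4057
  C        -0.03032  -0.06063   0.06063
  E           0.198     0.108    0.4663
  solve Keq expr → x = 0.03032; check Q = 94.23
Then add 0.1694 M of C.
Step 2:
                  E         B         C
  I           0.198     0.108    0.6357
  C           0.014   0.02801  -0.02801
  E           0.212     0.136    0.6077
  solve Keq expr → x = -0.014; check Q = 94.23
Then change container volume by factor 2 (V_new/V_old).
Step 3:
                  E         B         C
  I           0.106   0.06799    0.3039
  C        0.009286   0.01857  -0.01857
  E          0.1153   0.08656    0.2853
  solve Keq expr → x = -0.009286; check Q = 94.23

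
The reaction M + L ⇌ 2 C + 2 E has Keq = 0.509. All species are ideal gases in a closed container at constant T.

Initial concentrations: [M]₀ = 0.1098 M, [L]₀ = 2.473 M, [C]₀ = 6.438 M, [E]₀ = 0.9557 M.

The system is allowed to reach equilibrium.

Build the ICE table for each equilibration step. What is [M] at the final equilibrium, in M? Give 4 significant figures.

Q₀ = 139.4 vs Keq = 0.509 ⇒ Q>K, reverse
Step 1:
                  M         L         C         E
  init       0.1098     2.473     6.438    0.9557
  Δ          0.4011    0.4011   -0.8023   -0.8023
  eq         0.5109     2.874     5.636    0.1534
  solve Keq expr → x = -0.4011; check Q = 0.509

[M]_eq = 0.5109 M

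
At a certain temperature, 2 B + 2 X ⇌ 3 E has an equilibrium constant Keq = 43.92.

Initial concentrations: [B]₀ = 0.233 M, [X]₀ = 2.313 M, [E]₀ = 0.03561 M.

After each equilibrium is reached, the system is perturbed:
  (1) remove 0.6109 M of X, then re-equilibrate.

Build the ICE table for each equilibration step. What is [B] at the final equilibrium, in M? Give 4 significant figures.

[B]_eq = 0.02125 M

Q₀ = 1.5547e-04 vs Keq = 43.92 ⇒ Q<K, forward
Step 1:
                  B         X         E
  init        0.233     2.313   0.03561
  Δ         -0.2173   -0.2173     0.326
  eq        0.01566     2.096    0.3616
  solve Keq expr → x = 0.1087; check Q = 43.92
Then remove 0.6109 M of X.
Step 2:
                  B         X         E
  init      0.01566     1.485    0.3616
  Δ        0.005597  0.005597 -0.008396
  eq        0.02125      1.49    0.3532
  solve Keq expr → x = -0.002799; check Q = 43.92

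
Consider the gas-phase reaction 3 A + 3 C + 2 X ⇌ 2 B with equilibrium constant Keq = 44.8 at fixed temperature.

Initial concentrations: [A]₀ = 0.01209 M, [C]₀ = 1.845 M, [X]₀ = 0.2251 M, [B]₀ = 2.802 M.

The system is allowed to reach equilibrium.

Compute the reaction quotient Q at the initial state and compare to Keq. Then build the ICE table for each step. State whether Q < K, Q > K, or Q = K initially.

Q₀ = 1.3961e+07 vs Keq = 44.8 ⇒ Q>K, reverse
Step 1:
                    A           C           X           B
  I           0.01209       1.845      0.2251       2.802
  C            0.3762      0.3762      0.2508     -0.2508
  E            0.3883       2.221      0.4759       2.551
  solve Keq expr → x = -0.1254; check Q = 44.8

Q₀ = 1.3961e+07; Q > K (proceeds reverse)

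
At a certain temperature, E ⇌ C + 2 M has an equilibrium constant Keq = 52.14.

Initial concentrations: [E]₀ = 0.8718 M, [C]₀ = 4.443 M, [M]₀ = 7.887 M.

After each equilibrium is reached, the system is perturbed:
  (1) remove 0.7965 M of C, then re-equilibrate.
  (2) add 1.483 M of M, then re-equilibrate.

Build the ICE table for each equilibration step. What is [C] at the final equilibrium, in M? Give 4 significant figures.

Q₀ = 317 vs Keq = 52.14 ⇒ Q>K, reverse
Step 1:
                    E           C           M
  I            0.8718       4.443       7.887
  C             1.133      -1.133      -2.267
  E             2.005        3.31        5.62
  solve Keq expr → x = -1.133; check Q = 52.14
Then remove 0.7965 M of C.
Step 2:
                    E           C           M
  I             2.005       2.513        5.62
  C           -0.1724      0.1724      0.3448
  E             1.833       2.686       5.965
  solve Keq expr → x = 0.1724; check Q = 52.14
Then add 1.483 M of M.
Step 3:
                    E           C           M
  I             1.833       2.686       7.448
  C            0.3041     -0.3041     -0.6082
  E             2.137       2.381        6.84
  solve Keq expr → x = -0.3041; check Q = 52.14

[C]_eq = 2.381 M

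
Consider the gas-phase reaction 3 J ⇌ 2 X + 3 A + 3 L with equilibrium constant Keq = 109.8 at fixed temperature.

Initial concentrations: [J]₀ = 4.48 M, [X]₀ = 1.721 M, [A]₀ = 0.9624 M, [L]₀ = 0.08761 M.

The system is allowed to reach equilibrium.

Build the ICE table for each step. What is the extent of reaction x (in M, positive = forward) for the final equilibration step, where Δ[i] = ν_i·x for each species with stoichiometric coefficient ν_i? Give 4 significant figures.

x = 0.6443 M

Q₀ = 1.9745e-05 vs Keq = 109.8 ⇒ Q<K, forward
Step 1:
                  J         X         A         L
  Initial      4.48     1.721    0.9624   0.08761
  Change     -1.933     1.289     1.933     1.933
  Equil       2.547      3.01     2.895     2.021
  solve Keq expr → x = 0.6443; check Q = 109.8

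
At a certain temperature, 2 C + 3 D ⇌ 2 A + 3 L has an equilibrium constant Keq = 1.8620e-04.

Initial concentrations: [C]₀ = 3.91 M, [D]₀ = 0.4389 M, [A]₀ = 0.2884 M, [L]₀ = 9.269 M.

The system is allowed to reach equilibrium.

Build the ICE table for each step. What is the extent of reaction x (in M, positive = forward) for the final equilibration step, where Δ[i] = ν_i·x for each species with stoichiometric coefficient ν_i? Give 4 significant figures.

x = -0.1433 M

Q₀ = 51.24 vs Keq = 1.8620e-04 ⇒ Q>K, reverse
Step 1:
                    C           D           A           L
  init           3.91      0.4389      0.2884       9.269
  Δ            0.2866        0.43     -0.2866       -0.43
  eq            4.197      0.8689    0.001765       8.839
  solve Keq expr → x = -0.1433; check Q = 1.8620e-04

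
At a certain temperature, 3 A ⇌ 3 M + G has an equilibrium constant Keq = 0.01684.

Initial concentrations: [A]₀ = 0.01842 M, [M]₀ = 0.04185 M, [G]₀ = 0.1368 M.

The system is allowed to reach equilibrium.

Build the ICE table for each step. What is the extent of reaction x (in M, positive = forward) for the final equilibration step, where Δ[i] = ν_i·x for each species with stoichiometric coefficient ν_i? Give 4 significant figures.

Q₀ = 1.604 vs Keq = 0.01684 ⇒ Q>K, reverse
Step 1:
                    A           M           G
  I           0.01842     0.04185      0.1368
  C           0.02159    -0.02159   -0.007196
  E           0.04001     0.02026      0.1296
  solve Keq expr → x = -0.007196; check Q = 0.01684

x = -0.007196 M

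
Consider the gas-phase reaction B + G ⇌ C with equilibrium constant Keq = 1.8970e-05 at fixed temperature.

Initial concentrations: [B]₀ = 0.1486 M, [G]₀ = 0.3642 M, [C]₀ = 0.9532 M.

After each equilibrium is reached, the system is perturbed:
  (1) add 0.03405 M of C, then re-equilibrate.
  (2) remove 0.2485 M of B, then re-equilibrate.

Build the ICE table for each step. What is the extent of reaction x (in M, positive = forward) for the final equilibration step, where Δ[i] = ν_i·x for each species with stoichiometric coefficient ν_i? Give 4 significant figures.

Q₀ = 17.61 vs Keq = 1.8970e-05 ⇒ Q>K, reverse
Step 1:
                  B         G         C
  Initial    0.1486    0.3642    0.9532
  Change     0.9532    0.9532   -0.9532
  Equil       1.102     1.317 2.7534e-05
  solve Keq expr → x = -0.9532; check Q = 1.8970e-05
Then add 0.03405 M of C.
Step 2:
                  B         G         C
  Initial     1.102     1.317   0.03408
  Change    0.03405   0.03405  -0.03405
  Equil       1.136     1.351 2.9118e-05
  solve Keq expr → x = -0.03405; check Q = 1.8970e-05
Then remove 0.2485 M of B.
Step 3:
                  B         G         C
  Initial    0.8873     1.351 2.9118e-05
  Change  6.3704e-06 6.3704e-06 -6.3704e-06
  Equil      0.8873     1.351 2.2748e-05
  solve Keq expr → x = -6.3704e-06; check Q = 1.8970e-05

x = -6.3704e-06 M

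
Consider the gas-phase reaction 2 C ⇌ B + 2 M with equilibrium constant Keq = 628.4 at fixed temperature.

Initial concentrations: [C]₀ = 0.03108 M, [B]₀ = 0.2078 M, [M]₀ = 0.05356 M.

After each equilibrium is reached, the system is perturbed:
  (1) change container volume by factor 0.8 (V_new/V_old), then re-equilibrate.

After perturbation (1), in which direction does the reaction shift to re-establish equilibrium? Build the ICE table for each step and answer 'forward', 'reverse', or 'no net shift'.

Direction: reverse

Q₀ = 0.6171 vs Keq = 628.4 ⇒ Q<K, forward
Step 1:
                    C           B           M
  init        0.03108      0.2078     0.05356
  Δ          -0.02952     0.01476     0.02952
  eq         0.001563      0.2226     0.08308
  solve Keq expr → x = 0.01476; check Q = 628.4
Then change container volume by factor 0.8 (V_new/V_old).
Step 2:
                    C           B           M
  init       0.001954      0.2782      0.1038
  Δ        2.2549e-04 -1.1274e-04 -2.2549e-04
  eq          0.00218      0.2781      0.1036
  solve Keq expr → x = -1.1274e-04; check Q = 628.4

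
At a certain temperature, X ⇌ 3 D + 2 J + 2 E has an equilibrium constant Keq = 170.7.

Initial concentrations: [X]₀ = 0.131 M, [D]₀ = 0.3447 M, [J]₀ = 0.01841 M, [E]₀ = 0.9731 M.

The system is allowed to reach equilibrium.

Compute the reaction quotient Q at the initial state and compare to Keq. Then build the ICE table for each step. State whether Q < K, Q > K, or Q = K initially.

Q₀ = 1.0034e-04; Q < K (proceeds forward)

Q₀ = 1.0034e-04 vs Keq = 170.7 ⇒ Q<K, forward
Step 1:
                   X          D          J          E
  I            0.131     0.3447    0.01841     0.9731
  C          -0.1307     0.3922     0.2614     0.2614
  E       2.7976e-04     0.7369     0.2799      1.235
  solve Keq expr → x = 0.1307; check Q = 170.7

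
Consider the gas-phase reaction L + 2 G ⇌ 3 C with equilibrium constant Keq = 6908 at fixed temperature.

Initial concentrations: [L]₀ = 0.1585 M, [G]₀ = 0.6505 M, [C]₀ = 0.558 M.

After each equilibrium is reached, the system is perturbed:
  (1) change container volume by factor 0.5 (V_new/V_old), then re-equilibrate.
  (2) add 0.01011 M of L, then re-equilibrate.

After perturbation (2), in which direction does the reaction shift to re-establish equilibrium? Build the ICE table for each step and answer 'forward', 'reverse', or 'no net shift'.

Q₀ = 2.59 vs Keq = 6908 ⇒ Q<K, forward
Step 1:
                   L          G          C
  I           0.1585     0.6505      0.558
  C          -0.1571    -0.3142     0.4713
  E         0.001396     0.3363      1.029
  solve Keq expr → x = 0.1571; check Q = 6908
Then change container volume by factor 0.5 (V_new/V_old).
Step 2:
                   L          G          C
  I         0.002792     0.6726      2.059
  C                0          0          0
  E         0.002792     0.6726      2.059
  solve Keq expr → x = 0; check Q = 6908
Then add 0.01011 M of L.
Step 3:
                   L          G          C
  I           0.0129     0.6726      2.059
  C        -0.009811   -0.01962    0.02943
  E         0.003091      0.653      2.088
  solve Keq expr → x = 0.009811; check Q = 6908

Direction: forward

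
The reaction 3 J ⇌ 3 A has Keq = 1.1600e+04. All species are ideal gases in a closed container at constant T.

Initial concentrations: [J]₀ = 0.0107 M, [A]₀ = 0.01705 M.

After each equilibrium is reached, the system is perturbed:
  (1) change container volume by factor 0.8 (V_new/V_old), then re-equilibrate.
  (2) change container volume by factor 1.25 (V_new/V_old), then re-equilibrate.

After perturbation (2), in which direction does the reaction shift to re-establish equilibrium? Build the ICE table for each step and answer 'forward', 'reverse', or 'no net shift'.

Q₀ = 4.046 vs Keq = 1.1600e+04 ⇒ Q<K, forward
Step 1:
                    J           A
  init         0.0107     0.01705
  Δ         -0.009526    0.009526
  eq         0.001174     0.02658
  solve Keq expr → x = 0.003175; check Q = 1.1600e+04
Then change container volume by factor 0.8 (V_new/V_old).
Step 2:
                    J           A
  init       0.001468     0.03322
  Δ                 0           0
  eq         0.001468     0.03322
  solve Keq expr → x = 0; check Q = 1.1600e+04
Then change container volume by factor 1.25 (V_new/V_old).
Step 3:
                    J           A
  init       0.001174     0.02658
  Δ                 0           0
  eq         0.001174     0.02658
  solve Keq expr → x = 0; check Q = 1.1600e+04

Direction: no net shift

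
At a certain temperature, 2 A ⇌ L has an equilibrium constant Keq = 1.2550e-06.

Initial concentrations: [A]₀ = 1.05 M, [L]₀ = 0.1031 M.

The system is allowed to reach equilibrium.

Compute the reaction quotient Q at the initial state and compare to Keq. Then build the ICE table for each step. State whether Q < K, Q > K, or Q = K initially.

Q₀ = 0.09351 vs Keq = 1.2550e-06 ⇒ Q>K, reverse
Step 1:
                  A         L
  Initial      1.05    0.1031
  Change     0.2062   -0.1031
  Equil       1.256 1.9804e-06
  solve Keq expr → x = -0.1031; check Q = 1.2550e-06

Q₀ = 0.09351; Q > K (proceeds reverse)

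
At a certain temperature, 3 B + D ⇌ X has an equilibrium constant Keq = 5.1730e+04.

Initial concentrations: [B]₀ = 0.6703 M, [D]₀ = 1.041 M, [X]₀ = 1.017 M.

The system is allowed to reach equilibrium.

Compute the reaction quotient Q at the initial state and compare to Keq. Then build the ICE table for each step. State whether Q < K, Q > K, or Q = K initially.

Q₀ = 3.244; Q < K (proceeds forward)

Q₀ = 3.244 vs Keq = 5.1730e+04 ⇒ Q<K, forward
Step 1:
                    B           D           X
  Initial      0.6703       1.041       1.017
  Change      -0.6397     -0.2132      0.2132
  Equil       0.03063      0.8278        1.23
  solve Keq expr → x = 0.2132; check Q = 5.1730e+04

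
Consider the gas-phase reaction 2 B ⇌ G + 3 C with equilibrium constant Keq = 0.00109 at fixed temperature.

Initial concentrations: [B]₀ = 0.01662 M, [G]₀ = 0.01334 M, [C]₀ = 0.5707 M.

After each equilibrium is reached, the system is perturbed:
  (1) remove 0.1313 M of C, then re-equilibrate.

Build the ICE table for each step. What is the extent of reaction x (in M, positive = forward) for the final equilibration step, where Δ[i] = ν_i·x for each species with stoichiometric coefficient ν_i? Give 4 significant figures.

Q₀ = 8.977 vs Keq = 0.00109 ⇒ Q>K, reverse
Step 1:
                    B           G           C
  init        0.01662     0.01334      0.5707
  Δ           0.02665    -0.01333    -0.03998
  eq          0.04327  1.3654e-05      0.5307
  solve Keq expr → x = -0.01333; check Q = 0.00109
Then remove 0.1313 M of C.
Step 2:
                    B           G           C
  init        0.04327  1.3654e-05      0.3994
  Δ       -3.6618e-05  1.8309e-05  5.4927e-05
  eq          0.04324  3.1963e-05      0.3995
  solve Keq expr → x = 1.8309e-05; check Q = 0.00109

x = 1.8309e-05 M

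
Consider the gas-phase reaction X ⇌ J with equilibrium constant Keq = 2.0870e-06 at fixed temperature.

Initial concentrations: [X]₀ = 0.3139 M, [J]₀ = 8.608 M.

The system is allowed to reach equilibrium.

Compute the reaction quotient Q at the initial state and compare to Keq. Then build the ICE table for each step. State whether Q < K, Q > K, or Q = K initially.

Q₀ = 27.42 vs Keq = 2.0870e-06 ⇒ Q>K, reverse
Step 1:
                   X          J
  Initial     0.3139      8.608
  Change       8.608     -8.608
  Equil        8.922 1.8620e-05
  solve Keq expr → x = -8.608; check Q = 2.0870e-06

Q₀ = 27.42; Q > K (proceeds reverse)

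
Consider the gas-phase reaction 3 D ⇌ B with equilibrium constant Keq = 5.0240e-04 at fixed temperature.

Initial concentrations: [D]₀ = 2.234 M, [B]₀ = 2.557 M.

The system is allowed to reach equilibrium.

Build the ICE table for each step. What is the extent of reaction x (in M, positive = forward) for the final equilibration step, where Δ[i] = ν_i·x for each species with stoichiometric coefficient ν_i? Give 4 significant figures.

Q₀ = 0.2293 vs Keq = 5.0240e-04 ⇒ Q>K, reverse
Step 1:
                   D          B
  I            2.234      2.557
  C            6.624     -2.208
  E            8.858     0.3491
  solve Keq expr → x = -2.208; check Q = 5.0240e-04

x = -2.208 M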